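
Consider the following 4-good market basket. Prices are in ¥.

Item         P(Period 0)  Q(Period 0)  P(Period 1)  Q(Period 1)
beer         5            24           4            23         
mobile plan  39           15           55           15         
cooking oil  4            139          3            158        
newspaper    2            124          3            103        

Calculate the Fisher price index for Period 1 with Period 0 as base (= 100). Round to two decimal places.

111.92

Laspeyres component (base-period weights):
ΣP(Period 1)Q(Period 0) = 4×24 + 55×15 + 3×139 + 3×124 = 96 + 825 + 417 + 372 = 1710
ΣP(Period 0)Q(Period 0) = 5×24 + 39×15 + 4×139 + 2×124 = 120 + 585 + 556 + 248 = 1509
L = 1710 / 1509 × 100 = 113.3201
Paasche component (current-period weights):
ΣP(Period 1)Q(Period 1) = 4×23 + 55×15 + 3×158 + 3×103 = 92 + 825 + 474 + 309 = 1700
ΣP(Period 0)Q(Period 1) = 5×23 + 39×15 + 4×158 + 2×103 = 115 + 585 + 632 + 206 = 1538
P = 1700 / 1538 × 100 = 110.5332
Fisher = √(L × P) = √(113.3201 × 110.5332) = 111.9179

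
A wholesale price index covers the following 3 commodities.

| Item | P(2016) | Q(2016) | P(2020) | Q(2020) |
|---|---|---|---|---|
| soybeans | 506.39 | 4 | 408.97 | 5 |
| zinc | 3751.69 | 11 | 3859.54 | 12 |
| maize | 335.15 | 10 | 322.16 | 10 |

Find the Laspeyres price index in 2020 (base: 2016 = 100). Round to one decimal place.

Laspeyres price index uses base-period quantities as weights.
ΣP(2020)·Q(2016) = 408.97×4 + 3859.54×11 + 322.16×10 = 1635.88 + 42454.94 + 3221.6 = 47312.42
ΣP(2016)·Q(2016) = 506.39×4 + 3751.69×11 + 335.15×10 = 2025.56 + 41268.59 + 3351.5 = 46645.65
Index = 47312.42 / 46645.65 × 100 = 101.4294

101.4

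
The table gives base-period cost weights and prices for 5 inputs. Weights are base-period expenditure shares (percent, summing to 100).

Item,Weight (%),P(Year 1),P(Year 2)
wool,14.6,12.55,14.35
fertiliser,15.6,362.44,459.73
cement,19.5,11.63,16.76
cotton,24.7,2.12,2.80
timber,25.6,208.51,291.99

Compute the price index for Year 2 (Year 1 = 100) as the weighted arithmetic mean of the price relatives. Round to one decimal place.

133.1

wool: 14.6 × (14.35/12.55) = 14.6 × 1.143426 = 16.6940
fertiliser: 15.6 × (459.73/362.44) = 15.6 × 1.268431 = 19.7875
cement: 19.5 × (16.76/11.63) = 19.5 × 1.441101 = 28.1015
cotton: 24.7 × (2.80/2.12) = 24.7 × 1.320755 = 32.6226
timber: 25.6 × (291.99/208.51) = 25.6 × 1.400364 = 35.8493
Index = Σ wᵢ·(p₁ᵢ/p₀ᵢ) = 16.6940 + 19.7875 + 28.1015 + 32.6226 + 35.8493 = 133.0550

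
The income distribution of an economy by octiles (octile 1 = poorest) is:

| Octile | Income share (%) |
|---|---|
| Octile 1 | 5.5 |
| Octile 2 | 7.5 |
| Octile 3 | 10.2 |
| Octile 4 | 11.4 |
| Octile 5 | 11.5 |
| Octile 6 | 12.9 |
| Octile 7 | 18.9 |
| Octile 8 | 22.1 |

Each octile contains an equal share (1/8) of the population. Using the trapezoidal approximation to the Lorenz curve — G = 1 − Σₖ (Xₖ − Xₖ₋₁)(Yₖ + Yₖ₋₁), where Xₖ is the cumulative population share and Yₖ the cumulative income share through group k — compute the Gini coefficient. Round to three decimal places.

Cumulative income shares Yₖ: 0.0550, 0.1300, 0.2320, 0.3460, 0.4610, 0.5900, 0.7790, 1.0000
Σ (Xₖ−Xₖ₋₁)(Yₖ+Yₖ₋₁) = (1/8)(0.0550+0.0000) + (1/8)(0.1300+0.0550) + (1/8)(0.2320+0.1300) + (1/8)(0.3460+0.2320) + (1/8)(0.4610+0.3460) + (1/8)(0.5900+0.4610) + (1/8)(0.7790+0.5900) + (1/8)(1.0000+0.7790)
  = 0.0069 + 0.0231 + 0.0452 + 0.0722 + 0.1009 + 0.1314 + 0.1711 + 0.2224 = 0.7732
G = 1 − 0.7732 = 0.2268

0.227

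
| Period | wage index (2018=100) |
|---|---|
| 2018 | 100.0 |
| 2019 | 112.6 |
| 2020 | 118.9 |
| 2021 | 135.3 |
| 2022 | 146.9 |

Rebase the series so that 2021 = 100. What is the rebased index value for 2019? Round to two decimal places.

83.22

Rebased(2019) = 112.6 / 135.3 × 100 = 83.2225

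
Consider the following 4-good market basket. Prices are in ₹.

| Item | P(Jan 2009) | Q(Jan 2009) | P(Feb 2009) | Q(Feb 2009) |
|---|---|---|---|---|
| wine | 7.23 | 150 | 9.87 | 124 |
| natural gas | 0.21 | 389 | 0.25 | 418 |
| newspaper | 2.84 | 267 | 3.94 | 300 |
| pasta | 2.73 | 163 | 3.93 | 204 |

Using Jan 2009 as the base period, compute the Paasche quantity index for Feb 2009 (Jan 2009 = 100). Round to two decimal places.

101.28

Paasche quantity index uses current-period prices as weights.
ΣP(Feb 2009)·Q(Feb 2009) = 9.87×124 + 0.25×418 + 3.94×300 + 3.93×204 = 1223.88 + 104.5 + 1182 + 801.72 = 3312.1
ΣP(Feb 2009)·Q(Jan 2009) = 9.87×150 + 0.25×389 + 3.94×267 + 3.93×163 = 1480.5 + 97.25 + 1051.98 + 640.59 = 3270.32
Index = 3312.1 / 3270.32 × 100 = 101.2776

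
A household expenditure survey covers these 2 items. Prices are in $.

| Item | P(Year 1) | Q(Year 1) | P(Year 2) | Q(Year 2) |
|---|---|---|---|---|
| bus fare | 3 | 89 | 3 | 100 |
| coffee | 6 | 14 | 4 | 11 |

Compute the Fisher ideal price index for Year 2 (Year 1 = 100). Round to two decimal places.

93.00

Laspeyres component (base-period weights):
ΣP(Year 2)Q(Year 1) = 3×89 + 4×14 = 267 + 56 = 323
ΣP(Year 1)Q(Year 1) = 3×89 + 6×14 = 267 + 84 = 351
L = 323 / 351 × 100 = 92.0228
Paasche component (current-period weights):
ΣP(Year 2)Q(Year 2) = 3×100 + 4×11 = 300 + 44 = 344
ΣP(Year 1)Q(Year 2) = 3×100 + 6×11 = 300 + 66 = 366
P = 344 / 366 × 100 = 93.9891
Fisher = √(L × P) = √(92.0228 × 93.9891) = 93.0007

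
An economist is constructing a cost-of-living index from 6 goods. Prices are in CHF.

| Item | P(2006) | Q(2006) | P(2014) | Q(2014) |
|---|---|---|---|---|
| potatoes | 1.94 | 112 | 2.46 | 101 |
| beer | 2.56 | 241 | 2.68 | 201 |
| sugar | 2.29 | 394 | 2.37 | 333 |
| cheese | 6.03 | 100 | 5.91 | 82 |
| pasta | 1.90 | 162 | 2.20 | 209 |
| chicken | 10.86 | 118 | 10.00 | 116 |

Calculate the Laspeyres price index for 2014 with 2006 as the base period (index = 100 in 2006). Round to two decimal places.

101.37

Laspeyres price index uses base-period quantities as weights.
ΣP(2014)·Q(2006) = 2.46×112 + 2.68×241 + 2.37×394 + 5.91×100 + 2.20×162 + 10.00×118 = 275.52 + 645.88 + 933.78 + 591 + 356.4 + 1180 = 3982.58
ΣP(2006)·Q(2006) = 1.94×112 + 2.56×241 + 2.29×394 + 6.03×100 + 1.90×162 + 10.86×118 = 217.28 + 616.96 + 902.26 + 603 + 307.8 + 1281.48 = 3928.78
Index = 3982.58 / 3928.78 × 100 = 101.3694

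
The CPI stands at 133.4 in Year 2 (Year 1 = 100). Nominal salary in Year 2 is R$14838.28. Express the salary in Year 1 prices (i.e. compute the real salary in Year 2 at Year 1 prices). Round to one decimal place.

Real = Nominal ÷ (Index/100) = 14838.28 ÷ (133.4/100)
     = 14838.28 ÷ 1.334 = 11123.1484

11123.1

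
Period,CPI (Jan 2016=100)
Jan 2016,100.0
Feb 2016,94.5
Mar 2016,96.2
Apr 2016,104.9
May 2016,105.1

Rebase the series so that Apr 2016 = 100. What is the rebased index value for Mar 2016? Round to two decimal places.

Rebased(Mar 2016) = 96.2 / 104.9 × 100 = 91.7064

91.71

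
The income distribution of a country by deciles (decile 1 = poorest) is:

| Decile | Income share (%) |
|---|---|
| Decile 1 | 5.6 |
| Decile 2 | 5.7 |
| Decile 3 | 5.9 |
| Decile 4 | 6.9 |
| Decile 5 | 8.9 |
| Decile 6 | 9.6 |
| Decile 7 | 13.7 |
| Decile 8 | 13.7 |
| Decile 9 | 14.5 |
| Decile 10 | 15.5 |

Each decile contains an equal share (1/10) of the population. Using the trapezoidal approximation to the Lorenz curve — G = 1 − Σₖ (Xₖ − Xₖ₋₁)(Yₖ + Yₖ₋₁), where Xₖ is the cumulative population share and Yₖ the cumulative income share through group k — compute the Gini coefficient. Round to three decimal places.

0.211

Cumulative income shares Yₖ: 0.0560, 0.1130, 0.1720, 0.2410, 0.3300, 0.4260, 0.5630, 0.7000, 0.8450, 1.0000
Σ (Xₖ−Xₖ₋₁)(Yₖ+Yₖ₋₁) = (1/10)(0.0560+0.0000) + (1/10)(0.1130+0.0560) + (1/10)(0.1720+0.1130) + (1/10)(0.2410+0.1720) + (1/10)(0.3300+0.2410) + (1/10)(0.4260+0.3300) + (1/10)(0.5630+0.4260) + (1/10)(0.7000+0.5630) + (1/10)(0.8450+0.7000) + (1/10)(1.0000+0.8450)
  = 0.0056 + 0.0169 + 0.0285 + 0.0413 + 0.0571 + 0.0756 + 0.0989 + 0.1263 + 0.1545 + 0.1845 = 0.7892
G = 1 − 0.7892 = 0.2108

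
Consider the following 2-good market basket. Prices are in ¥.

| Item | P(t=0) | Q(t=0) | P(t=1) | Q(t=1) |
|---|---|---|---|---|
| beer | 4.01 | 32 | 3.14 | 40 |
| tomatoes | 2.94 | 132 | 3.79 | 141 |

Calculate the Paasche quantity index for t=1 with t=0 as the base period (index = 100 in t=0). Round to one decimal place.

109.9

Paasche quantity index uses current-period prices as weights.
ΣP(t=1)·Q(t=1) = 3.14×40 + 3.79×141 = 125.6 + 534.39 = 659.99
ΣP(t=1)·Q(t=0) = 3.14×32 + 3.79×132 = 100.48 + 500.28 = 600.76
Index = 659.99 / 600.76 × 100 = 109.8592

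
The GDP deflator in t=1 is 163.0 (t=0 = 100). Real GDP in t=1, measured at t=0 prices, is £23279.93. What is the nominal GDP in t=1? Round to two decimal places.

37946.29

Nominal = Real × (Index/100) = 23279.93 × (163.0/100)
        = 23279.93 × 1.630 = 37946.2859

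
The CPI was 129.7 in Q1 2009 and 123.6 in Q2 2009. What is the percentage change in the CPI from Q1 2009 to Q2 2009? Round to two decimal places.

Change = (123.6 − 129.7) / 129.7 × 100
       = -6.1 / 129.7 × 100 = -4.7032%

-4.70%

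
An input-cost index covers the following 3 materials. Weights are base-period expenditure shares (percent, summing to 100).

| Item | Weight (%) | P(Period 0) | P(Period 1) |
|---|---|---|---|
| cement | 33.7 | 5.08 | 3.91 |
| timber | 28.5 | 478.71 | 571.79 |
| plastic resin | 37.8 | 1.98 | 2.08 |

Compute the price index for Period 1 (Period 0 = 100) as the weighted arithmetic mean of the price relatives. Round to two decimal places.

99.69

cement: 33.7 × (3.91/5.08) = 33.7 × 0.769685 = 25.9384
timber: 28.5 × (571.79/478.71) = 28.5 × 1.194439 = 34.0415
plastic resin: 37.8 × (2.08/1.98) = 37.8 × 1.050505 = 39.7091
Index = Σ wᵢ·(p₁ᵢ/p₀ᵢ) = 25.9384 + 34.0415 + 39.7091 = 99.6890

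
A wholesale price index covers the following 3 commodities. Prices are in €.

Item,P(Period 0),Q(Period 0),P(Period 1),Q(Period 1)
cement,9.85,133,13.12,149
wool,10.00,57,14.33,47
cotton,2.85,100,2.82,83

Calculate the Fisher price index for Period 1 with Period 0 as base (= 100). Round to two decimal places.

131.50

Laspeyres component (base-period weights):
ΣP(Period 1)Q(Period 0) = 13.12×133 + 14.33×57 + 2.82×100 = 1744.96 + 816.81 + 282 = 2843.77
ΣP(Period 0)Q(Period 0) = 9.85×133 + 10.00×57 + 2.85×100 = 1310.05 + 570 + 285 = 2165.05
L = 2843.77 / 2165.05 × 100 = 131.3489
Paasche component (current-period weights):
ΣP(Period 1)Q(Period 1) = 13.12×149 + 14.33×47 + 2.82×83 = 1954.88 + 673.51 + 234.06 = 2862.45
ΣP(Period 0)Q(Period 1) = 9.85×149 + 10.00×47 + 2.85×83 = 1467.65 + 470 + 236.55 = 2174.2
P = 2862.45 / 2174.2 × 100 = 131.6553
Fisher = √(L × P) = √(131.3489 × 131.6553) = 131.5020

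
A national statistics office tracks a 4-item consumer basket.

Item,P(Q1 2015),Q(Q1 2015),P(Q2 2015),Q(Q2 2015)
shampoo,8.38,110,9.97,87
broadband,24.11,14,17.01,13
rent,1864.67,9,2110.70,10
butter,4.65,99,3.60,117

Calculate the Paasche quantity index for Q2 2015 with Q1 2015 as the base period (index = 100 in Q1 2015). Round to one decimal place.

109.3

Paasche quantity index uses current-period prices as weights.
ΣP(Q2 2015)·Q(Q2 2015) = 9.97×87 + 17.01×13 + 2110.70×10 + 3.60×117 = 867.39 + 221.13 + 21107 + 421.2 = 22616.72
ΣP(Q2 2015)·Q(Q1 2015) = 9.97×110 + 17.01×14 + 2110.70×9 + 3.60×99 = 1096.7 + 238.14 + 18996.3 + 356.4 = 20687.54
Index = 22616.72 / 20687.54 × 100 = 109.3253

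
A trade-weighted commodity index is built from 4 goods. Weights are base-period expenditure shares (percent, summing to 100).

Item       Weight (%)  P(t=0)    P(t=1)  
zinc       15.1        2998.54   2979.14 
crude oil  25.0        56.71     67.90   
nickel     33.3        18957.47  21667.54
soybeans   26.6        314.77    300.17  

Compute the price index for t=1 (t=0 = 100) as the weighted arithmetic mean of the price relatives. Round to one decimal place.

zinc: 15.1 × (2979.14/2998.54) = 15.1 × 0.993530 = 15.0023
crude oil: 25.0 × (67.90/56.71) = 25.0 × 1.197320 = 29.9330
nickel: 33.3 × (21667.54/18957.47) = 33.3 × 1.142955 = 38.0604
soybeans: 26.6 × (300.17/314.77) = 26.6 × 0.953617 = 25.3662
Index = Σ wᵢ·(p₁ᵢ/p₀ᵢ) = 15.0023 + 29.9330 + 38.0604 + 25.3662 = 108.3619

108.4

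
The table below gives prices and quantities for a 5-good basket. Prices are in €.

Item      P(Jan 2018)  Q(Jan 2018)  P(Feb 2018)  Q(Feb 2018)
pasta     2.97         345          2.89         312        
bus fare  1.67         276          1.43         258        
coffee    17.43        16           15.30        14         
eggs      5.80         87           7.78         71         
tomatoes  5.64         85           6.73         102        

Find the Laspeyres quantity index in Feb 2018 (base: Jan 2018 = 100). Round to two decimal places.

Laspeyres quantity index uses base-period prices as weights.
ΣP(Jan 2018)·Q(Feb 2018) = 2.97×312 + 1.67×258 + 17.43×14 + 5.80×71 + 5.64×102 = 926.64 + 430.86 + 244.02 + 411.8 + 575.28 = 2588.6
ΣP(Jan 2018)·Q(Jan 2018) = 2.97×345 + 1.67×276 + 17.43×16 + 5.80×87 + 5.64×85 = 1024.65 + 460.92 + 278.88 + 504.6 + 479.4 = 2748.45
Index = 2588.6 / 2748.45 × 100 = 94.1840

94.18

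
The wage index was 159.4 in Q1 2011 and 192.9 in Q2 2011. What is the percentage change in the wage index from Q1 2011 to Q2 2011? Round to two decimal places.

Change = (192.9 − 159.4) / 159.4 × 100
       = 33.5 / 159.4 × 100 = 21.0163%

21.02%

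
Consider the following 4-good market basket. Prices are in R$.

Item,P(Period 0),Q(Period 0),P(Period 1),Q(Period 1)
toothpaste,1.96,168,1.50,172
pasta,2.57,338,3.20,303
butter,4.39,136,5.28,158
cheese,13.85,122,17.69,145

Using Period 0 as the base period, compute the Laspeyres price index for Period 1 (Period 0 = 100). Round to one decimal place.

Laspeyres price index uses base-period quantities as weights.
ΣP(Period 1)·Q(Period 0) = 1.50×168 + 3.20×338 + 5.28×136 + 17.69×122 = 252 + 1081.6 + 718.08 + 2158.18 = 4209.86
ΣP(Period 0)·Q(Period 0) = 1.96×168 + 2.57×338 + 4.39×136 + 13.85×122 = 329.28 + 868.66 + 597.04 + 1689.7 = 3484.68
Index = 4209.86 / 3484.68 × 100 = 120.8105

120.8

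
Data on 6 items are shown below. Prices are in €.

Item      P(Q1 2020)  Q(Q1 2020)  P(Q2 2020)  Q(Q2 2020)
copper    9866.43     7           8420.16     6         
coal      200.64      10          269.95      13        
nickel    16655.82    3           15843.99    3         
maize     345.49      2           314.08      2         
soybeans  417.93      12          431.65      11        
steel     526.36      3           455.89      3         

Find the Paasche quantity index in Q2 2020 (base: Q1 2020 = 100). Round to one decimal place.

Paasche quantity index uses current-period prices as weights.
ΣP(Q2 2020)·Q(Q2 2020) = 8420.16×6 + 269.95×13 + 15843.99×3 + 314.08×2 + 431.65×11 + 455.89×3 = 50520.96 + 3509.35 + 47531.97 + 628.16 + 4748.15 + 1367.67 = 108306.26
ΣP(Q2 2020)·Q(Q1 2020) = 8420.16×7 + 269.95×10 + 15843.99×3 + 314.08×2 + 431.65×12 + 455.89×3 = 58941.12 + 2699.5 + 47531.97 + 628.16 + 5179.8 + 1367.67 = 116348.22
Index = 108306.26 / 116348.22 × 100 = 93.0880

93.1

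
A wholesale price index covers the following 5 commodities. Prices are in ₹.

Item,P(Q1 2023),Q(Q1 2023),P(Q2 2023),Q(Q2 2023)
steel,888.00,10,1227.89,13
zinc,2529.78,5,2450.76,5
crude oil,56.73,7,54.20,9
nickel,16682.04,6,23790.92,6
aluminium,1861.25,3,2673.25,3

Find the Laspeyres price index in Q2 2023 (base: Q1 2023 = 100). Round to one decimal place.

137.7

Laspeyres price index uses base-period quantities as weights.
ΣP(Q2 2023)·Q(Q1 2023) = 1227.89×10 + 2450.76×5 + 54.20×7 + 23790.92×6 + 2673.25×3 = 12278.9 + 12253.8 + 379.4 + 142745.52 + 8019.75 = 175677.37
ΣP(Q1 2023)·Q(Q1 2023) = 888.00×10 + 2529.78×5 + 56.73×7 + 16682.04×6 + 1861.25×3 = 8880 + 12648.9 + 397.11 + 100092.24 + 5583.75 = 127602
Index = 175677.37 / 127602 × 100 = 137.6760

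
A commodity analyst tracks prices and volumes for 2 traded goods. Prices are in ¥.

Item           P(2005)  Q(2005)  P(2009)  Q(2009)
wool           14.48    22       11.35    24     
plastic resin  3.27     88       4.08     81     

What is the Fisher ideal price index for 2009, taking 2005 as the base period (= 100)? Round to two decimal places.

99.42

Laspeyres component (base-period weights):
ΣP(2009)Q(2005) = 11.35×22 + 4.08×88 = 249.7 + 359.04 = 608.74
ΣP(2005)Q(2005) = 14.48×22 + 3.27×88 = 318.56 + 287.76 = 606.32
L = 608.74 / 606.32 × 100 = 100.3991
Paasche component (current-period weights):
ΣP(2009)Q(2009) = 11.35×24 + 4.08×81 = 272.4 + 330.48 = 602.88
ΣP(2005)Q(2009) = 14.48×24 + 3.27×81 = 347.52 + 264.87 = 612.39
P = 602.88 / 612.39 × 100 = 98.4471
Fisher = √(L × P) = √(100.3991 × 98.4471) = 99.4183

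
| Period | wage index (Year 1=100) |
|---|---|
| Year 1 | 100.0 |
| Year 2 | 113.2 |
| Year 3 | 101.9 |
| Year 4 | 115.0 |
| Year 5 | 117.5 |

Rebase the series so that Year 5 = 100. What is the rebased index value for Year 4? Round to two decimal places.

Rebased(Year 4) = 115.0 / 117.5 × 100 = 97.8723

97.87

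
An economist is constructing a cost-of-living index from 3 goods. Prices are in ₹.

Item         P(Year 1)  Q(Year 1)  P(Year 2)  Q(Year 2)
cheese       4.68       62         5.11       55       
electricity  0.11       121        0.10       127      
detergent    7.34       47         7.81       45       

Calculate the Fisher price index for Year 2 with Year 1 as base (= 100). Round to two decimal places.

Laspeyres component (base-period weights):
ΣP(Year 2)Q(Year 1) = 5.11×62 + 0.10×121 + 7.81×47 = 316.82 + 12.1 + 367.07 = 695.99
ΣP(Year 1)Q(Year 1) = 4.68×62 + 0.11×121 + 7.34×47 = 290.16 + 13.31 + 344.98 = 648.45
L = 695.99 / 648.45 × 100 = 107.3313
Paasche component (current-period weights):
ΣP(Year 2)Q(Year 2) = 5.11×55 + 0.10×127 + 7.81×45 = 281.05 + 12.7 + 351.45 = 645.2
ΣP(Year 1)Q(Year 2) = 4.68×55 + 0.11×127 + 7.34×45 = 257.4 + 13.97 + 330.3 = 601.67
P = 645.2 / 601.67 × 100 = 107.2349
Fisher = √(L × P) = √(107.3313 × 107.2349) = 107.2831

107.28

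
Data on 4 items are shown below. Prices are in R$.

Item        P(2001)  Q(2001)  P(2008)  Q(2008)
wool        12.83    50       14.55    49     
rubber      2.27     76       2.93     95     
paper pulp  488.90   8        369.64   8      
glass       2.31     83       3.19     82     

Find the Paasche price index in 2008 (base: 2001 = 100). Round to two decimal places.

Paasche price index uses current-period quantities as weights.
ΣP(2008)·Q(2008) = 14.55×49 + 2.93×95 + 369.64×8 + 3.19×82 = 712.95 + 278.35 + 2957.12 + 261.58 = 4210
ΣP(2001)·Q(2008) = 12.83×49 + 2.27×95 + 488.90×8 + 2.31×82 = 628.67 + 215.65 + 3911.2 + 189.42 = 4944.94
Index = 4210 / 4944.94 × 100 = 85.1375

85.14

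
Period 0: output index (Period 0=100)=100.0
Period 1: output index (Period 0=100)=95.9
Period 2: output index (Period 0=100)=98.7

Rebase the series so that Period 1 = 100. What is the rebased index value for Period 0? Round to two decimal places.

104.28

Rebased(Period 0) = 100.0 / 95.9 × 100 = 104.2753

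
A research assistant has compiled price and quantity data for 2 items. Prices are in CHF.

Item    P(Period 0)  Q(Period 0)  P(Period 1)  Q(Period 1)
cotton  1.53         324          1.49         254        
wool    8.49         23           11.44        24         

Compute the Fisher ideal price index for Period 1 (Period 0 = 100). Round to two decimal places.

109.08

Laspeyres component (base-period weights):
ΣP(Period 1)Q(Period 0) = 1.49×324 + 11.44×23 = 482.76 + 263.12 = 745.88
ΣP(Period 0)Q(Period 0) = 1.53×324 + 8.49×23 = 495.72 + 195.27 = 690.99
L = 745.88 / 690.99 × 100 = 107.9437
Paasche component (current-period weights):
ΣP(Period 1)Q(Period 1) = 1.49×254 + 11.44×24 = 378.46 + 274.56 = 653.02
ΣP(Period 0)Q(Period 1) = 1.53×254 + 8.49×24 = 388.62 + 203.76 = 592.38
P = 653.02 / 592.38 × 100 = 110.2367
Fisher = √(L × P) = √(107.9437 × 110.2367) = 109.0841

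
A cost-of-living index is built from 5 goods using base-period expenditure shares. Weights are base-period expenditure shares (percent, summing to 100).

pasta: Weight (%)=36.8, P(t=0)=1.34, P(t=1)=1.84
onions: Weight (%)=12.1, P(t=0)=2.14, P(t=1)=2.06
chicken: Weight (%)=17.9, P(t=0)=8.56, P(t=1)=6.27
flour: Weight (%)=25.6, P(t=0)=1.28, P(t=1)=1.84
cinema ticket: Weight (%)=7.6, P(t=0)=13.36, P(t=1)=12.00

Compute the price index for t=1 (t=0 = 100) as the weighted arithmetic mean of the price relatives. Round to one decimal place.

pasta: 36.8 × (1.84/1.34) = 36.8 × 1.373134 = 50.5313
onions: 12.1 × (2.06/2.14) = 12.1 × 0.962617 = 11.6477
chicken: 17.9 × (6.27/8.56) = 17.9 × 0.732477 = 13.1113
flour: 25.6 × (1.84/1.28) = 25.6 × 1.437500 = 36.8000
cinema ticket: 7.6 × (12.00/13.36) = 7.6 × 0.898204 = 6.8263
Index = Σ wᵢ·(p₁ᵢ/p₀ᵢ) = 50.5313 + 11.6477 + 13.1113 + 36.8000 + 6.8263 = 118.9167

118.9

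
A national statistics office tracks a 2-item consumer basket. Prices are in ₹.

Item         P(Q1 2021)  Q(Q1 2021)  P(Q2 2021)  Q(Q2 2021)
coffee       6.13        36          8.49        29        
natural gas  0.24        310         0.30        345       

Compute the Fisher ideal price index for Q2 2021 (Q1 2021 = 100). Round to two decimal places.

134.65

Laspeyres component (base-period weights):
ΣP(Q2 2021)Q(Q1 2021) = 8.49×36 + 0.30×310 = 305.64 + 93 = 398.64
ΣP(Q1 2021)Q(Q1 2021) = 6.13×36 + 0.24×310 = 220.68 + 74.4 = 295.08
L = 398.64 / 295.08 × 100 = 135.0956
Paasche component (current-period weights):
ΣP(Q2 2021)Q(Q2 2021) = 8.49×29 + 0.30×345 = 246.21 + 103.5 = 349.71
ΣP(Q1 2021)Q(Q2 2021) = 6.13×29 + 0.24×345 = 177.77 + 82.8 = 260.57
P = 349.71 / 260.57 × 100 = 134.2096
Fisher = √(L × P) = √(135.0956 × 134.2096) = 134.6519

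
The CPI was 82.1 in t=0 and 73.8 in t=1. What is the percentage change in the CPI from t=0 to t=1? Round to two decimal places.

-10.11%

Change = (73.8 − 82.1) / 82.1 × 100
       = -8.3 / 82.1 × 100 = -10.1096%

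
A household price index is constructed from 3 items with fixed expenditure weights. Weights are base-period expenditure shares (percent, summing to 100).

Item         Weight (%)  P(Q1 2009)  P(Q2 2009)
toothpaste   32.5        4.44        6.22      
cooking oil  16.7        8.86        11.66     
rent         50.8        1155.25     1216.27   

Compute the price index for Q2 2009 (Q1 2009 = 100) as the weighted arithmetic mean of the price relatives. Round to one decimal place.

121.0

toothpaste: 32.5 × (6.22/4.44) = 32.5 × 1.400901 = 45.5293
cooking oil: 16.7 × (11.66/8.86) = 16.7 × 1.316027 = 21.9777
rent: 50.8 × (1216.27/1155.25) = 50.8 × 1.052820 = 53.4832
Index = Σ wᵢ·(p₁ᵢ/p₀ᵢ) = 45.5293 + 21.9777 + 53.4832 = 120.9902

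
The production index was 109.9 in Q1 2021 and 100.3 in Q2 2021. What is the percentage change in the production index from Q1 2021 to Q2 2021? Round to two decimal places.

Change = (100.3 − 109.9) / 109.9 × 100
       = -9.6 / 109.9 × 100 = -8.7352%

-8.74%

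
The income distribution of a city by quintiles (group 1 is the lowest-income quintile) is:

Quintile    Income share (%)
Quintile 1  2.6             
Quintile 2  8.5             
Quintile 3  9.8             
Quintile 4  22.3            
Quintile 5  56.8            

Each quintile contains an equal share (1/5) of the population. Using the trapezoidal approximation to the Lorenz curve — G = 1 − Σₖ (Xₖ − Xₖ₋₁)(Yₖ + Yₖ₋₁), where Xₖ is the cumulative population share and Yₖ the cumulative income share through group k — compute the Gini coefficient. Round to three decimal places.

0.489

Cumulative income shares Yₖ: 0.0260, 0.1110, 0.2090, 0.4320, 1.0000
Σ (Xₖ−Xₖ₋₁)(Yₖ+Yₖ₋₁) = (1/5)(0.0260+0.0000) + (1/5)(0.1110+0.0260) + (1/5)(0.2090+0.1110) + (1/5)(0.4320+0.2090) + (1/5)(1.0000+0.4320)
  = 0.0052 + 0.0274 + 0.0640 + 0.1282 + 0.2864 = 0.5112
G = 1 − 0.5112 = 0.4888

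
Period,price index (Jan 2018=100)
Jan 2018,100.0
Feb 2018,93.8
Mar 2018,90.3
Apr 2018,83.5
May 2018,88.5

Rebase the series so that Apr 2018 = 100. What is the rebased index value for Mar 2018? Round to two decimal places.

Rebased(Mar 2018) = 90.3 / 83.5 × 100 = 108.1437

108.14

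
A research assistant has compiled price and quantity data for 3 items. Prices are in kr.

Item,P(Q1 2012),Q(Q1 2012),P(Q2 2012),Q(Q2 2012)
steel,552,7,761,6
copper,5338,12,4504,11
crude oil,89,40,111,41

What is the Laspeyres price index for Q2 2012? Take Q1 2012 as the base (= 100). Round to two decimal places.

Laspeyres price index uses base-period quantities as weights.
ΣP(Q2 2012)·Q(Q1 2012) = 761×7 + 4504×12 + 111×40 = 5327 + 54048 + 4440 = 63815
ΣP(Q1 2012)·Q(Q1 2012) = 552×7 + 5338×12 + 89×40 = 3864 + 64056 + 3560 = 71480
Index = 63815 / 71480 × 100 = 89.2767

89.28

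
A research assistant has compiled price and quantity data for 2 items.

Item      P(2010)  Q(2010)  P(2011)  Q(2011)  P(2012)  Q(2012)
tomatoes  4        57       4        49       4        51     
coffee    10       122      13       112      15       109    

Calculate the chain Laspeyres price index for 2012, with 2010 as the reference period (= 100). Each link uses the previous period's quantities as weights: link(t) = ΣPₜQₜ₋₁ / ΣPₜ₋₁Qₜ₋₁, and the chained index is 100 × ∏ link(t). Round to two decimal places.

Link 2010→2011:
ΣP(2011)Q(2010) = 4×57 + 13×122 = 228 + 1586 = 1814
ΣP(2010)Q(2010) = 4×57 + 10×122 = 228 + 1220 = 1448
link = 1814/1448 = 1.252762
Link 2011→2012:
ΣP(2012)Q(2011) = 4×49 + 15×112 = 196 + 1680 = 1876
ΣP(2011)Q(2011) = 4×49 + 13×112 = 196 + 1456 = 1652
link = 1876/1652 = 1.135593
Chained index = 100 × 1.252762 × 1.135593 = 142.2629

142.26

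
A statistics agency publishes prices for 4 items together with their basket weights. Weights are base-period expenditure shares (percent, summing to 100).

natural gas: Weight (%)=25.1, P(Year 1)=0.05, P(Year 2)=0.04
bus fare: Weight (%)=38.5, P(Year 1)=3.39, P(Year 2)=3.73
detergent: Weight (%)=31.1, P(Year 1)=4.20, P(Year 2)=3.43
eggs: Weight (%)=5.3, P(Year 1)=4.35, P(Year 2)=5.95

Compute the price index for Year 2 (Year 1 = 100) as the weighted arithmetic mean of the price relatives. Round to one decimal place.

natural gas: 25.1 × (0.04/0.05) = 25.1 × 0.800000 = 20.0800
bus fare: 38.5 × (3.73/3.39) = 38.5 × 1.100295 = 42.3614
detergent: 31.1 × (3.43/4.20) = 31.1 × 0.816667 = 25.3983
eggs: 5.3 × (5.95/4.35) = 5.3 × 1.367816 = 7.2494
Index = Σ wᵢ·(p₁ᵢ/p₀ᵢ) = 20.0800 + 42.3614 + 25.3983 + 7.2494 = 95.0891

95.1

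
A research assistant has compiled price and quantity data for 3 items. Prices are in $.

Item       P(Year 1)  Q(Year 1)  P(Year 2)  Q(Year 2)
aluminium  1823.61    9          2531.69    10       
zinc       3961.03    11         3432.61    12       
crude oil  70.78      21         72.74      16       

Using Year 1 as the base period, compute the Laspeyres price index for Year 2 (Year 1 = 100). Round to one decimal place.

101.0

Laspeyres price index uses base-period quantities as weights.
ΣP(Year 2)·Q(Year 1) = 2531.69×9 + 3432.61×11 + 72.74×21 = 22785.21 + 37758.71 + 1527.54 = 62071.46
ΣP(Year 1)·Q(Year 1) = 1823.61×9 + 3961.03×11 + 70.78×21 = 16412.49 + 43571.33 + 1486.38 = 61470.2
Index = 62071.46 / 61470.2 × 100 = 100.9781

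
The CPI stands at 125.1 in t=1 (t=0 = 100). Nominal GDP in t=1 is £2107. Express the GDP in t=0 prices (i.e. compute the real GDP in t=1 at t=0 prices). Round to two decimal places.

1684.25

Real = Nominal ÷ (Index/100) = 2107 ÷ (125.1/100)
     = 2107 ÷ 1.251 = 1684.2526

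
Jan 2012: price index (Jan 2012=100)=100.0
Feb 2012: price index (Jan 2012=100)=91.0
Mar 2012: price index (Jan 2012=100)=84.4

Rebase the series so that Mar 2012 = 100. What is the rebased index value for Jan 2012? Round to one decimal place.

Rebased(Jan 2012) = 100.0 / 84.4 × 100 = 118.4834

118.5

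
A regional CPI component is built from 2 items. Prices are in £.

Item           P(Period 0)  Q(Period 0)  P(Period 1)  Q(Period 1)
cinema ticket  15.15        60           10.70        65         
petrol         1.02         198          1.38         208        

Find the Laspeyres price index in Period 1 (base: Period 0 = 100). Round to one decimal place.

82.4

Laspeyres price index uses base-period quantities as weights.
ΣP(Period 1)·Q(Period 0) = 10.70×60 + 1.38×198 = 642 + 273.24 = 915.24
ΣP(Period 0)·Q(Period 0) = 15.15×60 + 1.02×198 = 909 + 201.96 = 1110.96
Index = 915.24 / 1110.96 × 100 = 82.3828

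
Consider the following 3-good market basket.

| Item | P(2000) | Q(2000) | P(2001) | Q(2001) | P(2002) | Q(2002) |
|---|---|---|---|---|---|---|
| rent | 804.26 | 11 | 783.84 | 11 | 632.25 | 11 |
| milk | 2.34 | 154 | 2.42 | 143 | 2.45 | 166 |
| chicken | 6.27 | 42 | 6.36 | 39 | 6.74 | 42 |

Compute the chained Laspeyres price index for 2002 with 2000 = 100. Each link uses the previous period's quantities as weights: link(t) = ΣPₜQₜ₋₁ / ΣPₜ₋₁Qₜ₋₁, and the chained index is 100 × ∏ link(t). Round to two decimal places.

Link 2000→2001:
ΣP(2001)Q(2000) = 783.84×11 + 2.42×154 + 6.36×42 = 8622.24 + 372.68 + 267.12 = 9262.04
ΣP(2000)Q(2000) = 804.26×11 + 2.34×154 + 6.27×42 = 8846.86 + 360.36 + 263.34 = 9470.56
link = 9262.04/9470.56 = 0.977982
Link 2001→2002:
ΣP(2002)Q(2001) = 632.25×11 + 2.45×143 + 6.74×39 = 6954.75 + 350.35 + 262.86 = 7567.96
ΣP(2001)Q(2001) = 783.84×11 + 2.42×143 + 6.36×39 = 8622.24 + 346.06 + 248.04 = 9216.34
link = 7567.96/9216.34 = 0.821146
Chained index = 100 × 0.977982 × 0.821146 = 80.3066

80.31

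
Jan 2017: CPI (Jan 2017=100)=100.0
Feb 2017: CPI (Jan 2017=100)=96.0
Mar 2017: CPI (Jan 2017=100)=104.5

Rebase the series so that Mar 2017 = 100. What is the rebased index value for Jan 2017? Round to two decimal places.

Rebased(Jan 2017) = 100.0 / 104.5 × 100 = 95.6938

95.69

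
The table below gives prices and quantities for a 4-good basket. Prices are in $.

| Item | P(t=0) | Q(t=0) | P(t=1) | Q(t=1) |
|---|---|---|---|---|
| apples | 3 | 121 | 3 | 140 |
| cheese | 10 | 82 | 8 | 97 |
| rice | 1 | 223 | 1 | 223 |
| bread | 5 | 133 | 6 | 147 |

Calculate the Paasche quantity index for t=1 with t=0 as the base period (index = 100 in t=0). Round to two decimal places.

Paasche quantity index uses current-period prices as weights.
ΣP(t=1)·Q(t=1) = 3×140 + 8×97 + 1×223 + 6×147 = 420 + 776 + 223 + 882 = 2301
ΣP(t=1)·Q(t=0) = 3×121 + 8×82 + 1×223 + 6×133 = 363 + 656 + 223 + 798 = 2040
Index = 2301 / 2040 × 100 = 112.7941

112.79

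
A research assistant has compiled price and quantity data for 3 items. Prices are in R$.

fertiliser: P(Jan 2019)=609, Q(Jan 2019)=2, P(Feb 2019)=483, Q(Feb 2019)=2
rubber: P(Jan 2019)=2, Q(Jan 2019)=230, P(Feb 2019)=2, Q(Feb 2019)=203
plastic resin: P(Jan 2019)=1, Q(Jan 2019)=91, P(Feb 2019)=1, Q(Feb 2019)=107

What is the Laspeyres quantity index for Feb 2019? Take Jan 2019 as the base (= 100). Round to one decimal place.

97.9

Laspeyres quantity index uses base-period prices as weights.
ΣP(Jan 2019)·Q(Feb 2019) = 609×2 + 2×203 + 1×107 = 1218 + 406 + 107 = 1731
ΣP(Jan 2019)·Q(Jan 2019) = 609×2 + 2×230 + 1×91 = 1218 + 460 + 91 = 1769
Index = 1731 / 1769 × 100 = 97.8519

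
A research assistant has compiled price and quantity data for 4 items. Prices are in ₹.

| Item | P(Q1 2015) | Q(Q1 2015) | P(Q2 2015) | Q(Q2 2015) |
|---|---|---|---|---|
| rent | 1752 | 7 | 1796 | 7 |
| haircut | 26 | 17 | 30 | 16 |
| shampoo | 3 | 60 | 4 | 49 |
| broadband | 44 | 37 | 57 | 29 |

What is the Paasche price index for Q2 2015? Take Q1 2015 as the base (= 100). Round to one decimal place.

Paasche price index uses current-period quantities as weights.
ΣP(Q2 2015)·Q(Q2 2015) = 1796×7 + 30×16 + 4×49 + 57×29 = 12572 + 480 + 196 + 1653 = 14901
ΣP(Q1 2015)·Q(Q2 2015) = 1752×7 + 26×16 + 3×49 + 44×29 = 12264 + 416 + 147 + 1276 = 14103
Index = 14901 / 14103 × 100 = 105.6584

105.7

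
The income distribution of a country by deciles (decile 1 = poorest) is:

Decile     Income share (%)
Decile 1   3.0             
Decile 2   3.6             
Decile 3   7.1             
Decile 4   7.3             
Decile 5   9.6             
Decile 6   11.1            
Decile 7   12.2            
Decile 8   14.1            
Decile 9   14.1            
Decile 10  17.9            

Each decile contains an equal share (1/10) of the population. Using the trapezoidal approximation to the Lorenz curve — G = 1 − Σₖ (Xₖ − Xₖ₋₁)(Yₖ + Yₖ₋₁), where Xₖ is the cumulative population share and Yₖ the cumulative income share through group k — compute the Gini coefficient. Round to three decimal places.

Cumulative income shares Yₖ: 0.0300, 0.0660, 0.1370, 0.2100, 0.3060, 0.4170, 0.5390, 0.6800, 0.8210, 1.0000
Σ (Xₖ−Xₖ₋₁)(Yₖ+Yₖ₋₁) = (1/10)(0.0300+0.0000) + (1/10)(0.0660+0.0300) + (1/10)(0.1370+0.0660) + (1/10)(0.2100+0.1370) + (1/10)(0.3060+0.2100) + (1/10)(0.4170+0.3060) + (1/10)(0.5390+0.4170) + (1/10)(0.6800+0.5390) + (1/10)(0.8210+0.6800) + (1/10)(1.0000+0.8210)
  = 0.0030 + 0.0096 + 0.0203 + 0.0347 + 0.0516 + 0.0723 + 0.0956 + 0.1219 + 0.1501 + 0.1821 = 0.7412
G = 1 − 0.7412 = 0.2588

0.259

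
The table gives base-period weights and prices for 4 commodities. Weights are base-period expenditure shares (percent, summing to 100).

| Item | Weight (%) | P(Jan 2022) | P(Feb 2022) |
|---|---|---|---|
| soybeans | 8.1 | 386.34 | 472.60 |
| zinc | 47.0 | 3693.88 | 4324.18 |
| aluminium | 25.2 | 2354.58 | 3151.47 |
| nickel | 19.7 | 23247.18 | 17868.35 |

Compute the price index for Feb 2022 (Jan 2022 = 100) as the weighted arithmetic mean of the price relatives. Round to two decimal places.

soybeans: 8.1 × (472.60/386.34) = 8.1 × 1.223275 = 9.9085
zinc: 47.0 × (4324.18/3693.88) = 47.0 × 1.170634 = 55.0198
aluminium: 25.2 × (3151.47/2354.58) = 25.2 × 1.338443 = 33.7288
nickel: 19.7 × (17868.35/23247.18) = 19.7 × 0.768624 = 15.1419
Index = Σ wᵢ·(p₁ᵢ/p₀ᵢ) = 9.9085 + 55.0198 + 33.7288 + 15.1419 = 113.7990

113.80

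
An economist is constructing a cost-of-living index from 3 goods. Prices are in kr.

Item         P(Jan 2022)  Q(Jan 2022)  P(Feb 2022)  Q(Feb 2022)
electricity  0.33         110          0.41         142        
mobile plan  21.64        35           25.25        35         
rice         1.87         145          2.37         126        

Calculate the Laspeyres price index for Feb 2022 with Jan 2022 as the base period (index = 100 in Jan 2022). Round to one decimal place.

119.5

Laspeyres price index uses base-period quantities as weights.
ΣP(Feb 2022)·Q(Jan 2022) = 0.41×110 + 25.25×35 + 2.37×145 = 45.1 + 883.75 + 343.65 = 1272.5
ΣP(Jan 2022)·Q(Jan 2022) = 0.33×110 + 21.64×35 + 1.87×145 = 36.3 + 757.4 + 271.15 = 1064.85
Index = 1272.5 / 1064.85 × 100 = 119.5004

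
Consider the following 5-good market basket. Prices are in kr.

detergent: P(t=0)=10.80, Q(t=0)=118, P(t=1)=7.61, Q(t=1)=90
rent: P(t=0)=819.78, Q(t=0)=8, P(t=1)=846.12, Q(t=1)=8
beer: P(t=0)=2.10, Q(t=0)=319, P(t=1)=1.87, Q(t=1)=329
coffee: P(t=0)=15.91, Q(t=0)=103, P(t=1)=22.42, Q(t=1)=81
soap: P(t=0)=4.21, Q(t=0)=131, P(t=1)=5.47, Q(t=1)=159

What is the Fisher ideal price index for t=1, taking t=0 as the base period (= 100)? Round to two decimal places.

105.62

Laspeyres component (base-period weights):
ΣP(t=1)Q(t=0) = 7.61×118 + 846.12×8 + 1.87×319 + 22.42×103 + 5.47×131 = 897.98 + 6768.96 + 596.53 + 2309.26 + 716.57 = 11289.3
ΣP(t=0)Q(t=0) = 10.80×118 + 819.78×8 + 2.10×319 + 15.91×103 + 4.21×131 = 1274.4 + 6558.24 + 669.9 + 1638.73 + 551.51 = 10692.78
L = 11289.3 / 10692.78 × 100 = 105.5787
Paasche component (current-period weights):
ΣP(t=1)Q(t=1) = 7.61×90 + 846.12×8 + 1.87×329 + 22.42×81 + 5.47×159 = 684.9 + 6768.96 + 615.23 + 1816.02 + 869.73 = 10754.84
ΣP(t=0)Q(t=1) = 10.80×90 + 819.78×8 + 2.10×329 + 15.91×81 + 4.21×159 = 972 + 6558.24 + 690.9 + 1288.71 + 669.39 = 10179.24
P = 10754.84 / 10179.24 × 100 = 105.6546
Fisher = √(L × P) = √(105.5787 × 105.6546) = 105.6167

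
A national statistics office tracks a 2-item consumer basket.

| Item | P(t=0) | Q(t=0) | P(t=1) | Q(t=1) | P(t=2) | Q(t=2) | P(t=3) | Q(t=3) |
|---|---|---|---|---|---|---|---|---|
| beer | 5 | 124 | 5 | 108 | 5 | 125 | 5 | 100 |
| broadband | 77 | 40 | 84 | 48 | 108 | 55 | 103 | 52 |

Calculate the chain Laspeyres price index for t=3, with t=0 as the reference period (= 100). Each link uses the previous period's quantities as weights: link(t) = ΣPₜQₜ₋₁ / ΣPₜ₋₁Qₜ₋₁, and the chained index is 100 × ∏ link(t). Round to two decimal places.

Link t=0→t=1:
ΣP(t=1)Q(t=0) = 5×124 + 84×40 = 620 + 3360 = 3980
ΣP(t=0)Q(t=0) = 5×124 + 77×40 = 620 + 3080 = 3700
link = 3980/3700 = 1.075676
Link t=1→t=2:
ΣP(t=2)Q(t=1) = 5×108 + 108×48 = 540 + 5184 = 5724
ΣP(t=1)Q(t=1) = 5×108 + 84×48 = 540 + 4032 = 4572
link = 5724/4572 = 1.251969
Link t=2→t=3:
ΣP(t=3)Q(t=2) = 5×125 + 103×55 = 625 + 5665 = 6290
ΣP(t=2)Q(t=2) = 5×125 + 108×55 = 625 + 5940 = 6565
link = 6290/6565 = 0.958111
Chained index = 100 × 1.075676 × 1.251969 × 0.958111 = 129.0300

129.03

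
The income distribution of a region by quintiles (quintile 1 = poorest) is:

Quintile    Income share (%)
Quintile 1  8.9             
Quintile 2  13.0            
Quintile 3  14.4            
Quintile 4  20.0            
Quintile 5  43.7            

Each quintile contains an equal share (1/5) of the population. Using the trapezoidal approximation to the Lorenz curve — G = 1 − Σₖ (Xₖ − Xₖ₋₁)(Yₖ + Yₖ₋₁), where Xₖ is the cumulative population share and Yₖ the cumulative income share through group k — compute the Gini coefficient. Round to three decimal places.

0.306

Cumulative income shares Yₖ: 0.0890, 0.2190, 0.3630, 0.5630, 1.0000
Σ (Xₖ−Xₖ₋₁)(Yₖ+Yₖ₋₁) = (1/5)(0.0890+0.0000) + (1/5)(0.2190+0.0890) + (1/5)(0.3630+0.2190) + (1/5)(0.5630+0.3630) + (1/5)(1.0000+0.5630)
  = 0.0178 + 0.0616 + 0.1164 + 0.1852 + 0.3126 = 0.6936
G = 1 − 0.6936 = 0.3064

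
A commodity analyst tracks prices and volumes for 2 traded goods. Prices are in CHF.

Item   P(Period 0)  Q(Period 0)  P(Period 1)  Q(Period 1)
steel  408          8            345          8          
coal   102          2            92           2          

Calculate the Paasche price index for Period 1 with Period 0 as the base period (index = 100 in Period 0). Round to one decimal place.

84.9

Paasche price index uses current-period quantities as weights.
ΣP(Period 1)·Q(Period 1) = 345×8 + 92×2 = 2760 + 184 = 2944
ΣP(Period 0)·Q(Period 1) = 408×8 + 102×2 = 3264 + 204 = 3468
Index = 2944 / 3468 × 100 = 84.8904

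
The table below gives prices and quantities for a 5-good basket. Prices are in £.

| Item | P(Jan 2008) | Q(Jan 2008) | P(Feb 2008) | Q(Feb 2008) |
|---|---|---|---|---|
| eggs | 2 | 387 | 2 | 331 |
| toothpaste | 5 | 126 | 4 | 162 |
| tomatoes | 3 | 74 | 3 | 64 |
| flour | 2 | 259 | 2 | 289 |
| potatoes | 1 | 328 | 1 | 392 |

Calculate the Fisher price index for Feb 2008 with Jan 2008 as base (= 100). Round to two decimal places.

Laspeyres component (base-period weights):
ΣP(Feb 2008)Q(Jan 2008) = 2×387 + 4×126 + 3×74 + 2×259 + 1×328 = 774 + 504 + 222 + 518 + 328 = 2346
ΣP(Jan 2008)Q(Jan 2008) = 2×387 + 5×126 + 3×74 + 2×259 + 1×328 = 774 + 630 + 222 + 518 + 328 = 2472
L = 2346 / 2472 × 100 = 94.9029
Paasche component (current-period weights):
ΣP(Feb 2008)Q(Feb 2008) = 2×331 + 4×162 + 3×64 + 2×289 + 1×392 = 662 + 648 + 192 + 578 + 392 = 2472
ΣP(Jan 2008)Q(Feb 2008) = 2×331 + 5×162 + 3×64 + 2×289 + 1×392 = 662 + 810 + 192 + 578 + 392 = 2634
P = 2472 / 2634 × 100 = 93.8497
Fisher = √(L × P) = √(94.9029 × 93.8497) = 94.3748

94.37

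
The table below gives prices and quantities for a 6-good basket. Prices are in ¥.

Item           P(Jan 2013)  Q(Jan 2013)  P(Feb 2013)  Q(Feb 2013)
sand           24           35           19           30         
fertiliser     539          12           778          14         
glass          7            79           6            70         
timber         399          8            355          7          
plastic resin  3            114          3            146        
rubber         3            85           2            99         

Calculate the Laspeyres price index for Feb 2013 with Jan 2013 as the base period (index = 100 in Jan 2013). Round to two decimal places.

Laspeyres price index uses base-period quantities as weights.
ΣP(Feb 2013)·Q(Jan 2013) = 19×35 + 778×12 + 6×79 + 355×8 + 3×114 + 2×85 = 665 + 9336 + 474 + 2840 + 342 + 170 = 13827
ΣP(Jan 2013)·Q(Jan 2013) = 24×35 + 539×12 + 7×79 + 399×8 + 3×114 + 3×85 = 840 + 6468 + 553 + 3192 + 342 + 255 = 11650
Index = 13827 / 11650 × 100 = 118.6867

118.69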